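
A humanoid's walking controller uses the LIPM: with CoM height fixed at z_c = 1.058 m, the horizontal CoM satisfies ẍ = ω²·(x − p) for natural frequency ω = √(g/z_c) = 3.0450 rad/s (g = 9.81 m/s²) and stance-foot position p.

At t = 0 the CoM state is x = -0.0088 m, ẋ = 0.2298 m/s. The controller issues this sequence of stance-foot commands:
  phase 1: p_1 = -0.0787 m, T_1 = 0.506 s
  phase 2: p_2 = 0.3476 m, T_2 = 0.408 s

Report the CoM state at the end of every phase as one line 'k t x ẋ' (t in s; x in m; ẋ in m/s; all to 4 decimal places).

1 0.5060 0.2600 1.0350
2 0.9140 0.7229 1.5185

phase 1: p=-0.0787, T=0.506, ωT=1.540770, cosh=2.441200, sinh=2.226984; start (x,ẋ)=(-0.008800, 0.229800) → end (x,ẋ)=(0.260006, 1.034991)
phase 2: p=0.3476, T=0.408, ωT=1.242360, cosh=1.876240, sinh=1.587538; start (x,ẋ)=(0.260006, 1.034991) → end (x,ẋ)=(0.722854, 1.518457)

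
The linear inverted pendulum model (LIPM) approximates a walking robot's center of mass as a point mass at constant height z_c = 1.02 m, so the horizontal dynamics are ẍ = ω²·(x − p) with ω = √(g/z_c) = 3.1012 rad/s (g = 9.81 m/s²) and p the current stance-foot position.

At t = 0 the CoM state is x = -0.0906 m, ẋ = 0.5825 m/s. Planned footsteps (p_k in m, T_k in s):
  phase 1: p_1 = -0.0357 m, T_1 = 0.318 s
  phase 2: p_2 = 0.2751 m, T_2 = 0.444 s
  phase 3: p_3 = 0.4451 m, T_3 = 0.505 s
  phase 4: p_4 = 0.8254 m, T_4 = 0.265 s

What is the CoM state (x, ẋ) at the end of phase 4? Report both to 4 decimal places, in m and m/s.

phase 1: p=-0.0357, T=0.318, ωT=0.986182, cosh=1.526988, sinh=1.153990; start (x,ẋ)=(-0.090600, 0.582500) → end (x,ẋ)=(0.097223, 0.692997)
phase 2: p=0.2751, T=0.444, ωT=1.376933, cosh=2.107540, sinh=1.855189; start (x,ẋ)=(0.097223, 0.692997) → end (x,ẋ)=(0.314779, 0.437136)
phase 3: p=0.4451, T=0.505, ωT=1.566106, cosh=2.498412, sinh=2.289555; start (x,ẋ)=(0.314779, 0.437136) → end (x,ẋ)=(0.442234, 0.166819)
phase 4: p=0.8254, T=0.265, ωT=0.821818, cosh=1.357132, sinh=0.917500; start (x,ẋ)=(0.442234, 0.166819) → end (x,ẋ)=(0.354747, -0.863847)

x = 0.3547, ẋ = -0.8638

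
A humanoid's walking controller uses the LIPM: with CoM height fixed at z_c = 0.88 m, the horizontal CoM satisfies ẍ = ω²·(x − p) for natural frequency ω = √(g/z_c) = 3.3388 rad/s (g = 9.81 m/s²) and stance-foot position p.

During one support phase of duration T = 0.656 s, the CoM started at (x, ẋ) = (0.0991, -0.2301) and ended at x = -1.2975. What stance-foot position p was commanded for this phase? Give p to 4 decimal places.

p = 0.4091

ωT = 3.3388·0.656 = 2.190253; cosh(ωT) = 4.524680, sinh(ωT) = 4.412792
x(T) = p + (x₀−p)·cosh(ωT) + (ẋ₀/ω)·sinh(ωT) ⇒ p·(1 − cosh) = x(T) − x₀·cosh − (ẋ₀/ω)·sinh
numerator   = -1.2975 − (0.0991)·4.524680 − (-0.2301/3.3388)·4.412792 = -1.441780
denominator = 1 − 4.524680 = -3.524680
p = -1.441780 / -3.524680 = 0.4091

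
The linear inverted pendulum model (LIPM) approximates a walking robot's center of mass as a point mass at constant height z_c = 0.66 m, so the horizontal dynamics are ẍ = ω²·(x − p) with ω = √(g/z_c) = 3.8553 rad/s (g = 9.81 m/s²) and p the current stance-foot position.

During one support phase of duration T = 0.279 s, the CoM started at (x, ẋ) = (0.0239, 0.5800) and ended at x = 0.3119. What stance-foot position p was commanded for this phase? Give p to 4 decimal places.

p = -0.1224

ωT = 3.8553·0.279 = 1.075629; cosh(ωT) = 1.636459, sinh(ωT) = 1.295376
x(T) = p + (x₀−p)·cosh(ωT) + (ẋ₀/ω)·sinh(ωT) ⇒ p·(1 − cosh) = x(T) − x₀·cosh − (ẋ₀/ω)·sinh
numerator   = 0.3119 − (0.0239)·1.636459 − (0.5800/3.8553)·1.295376 = 0.077909
denominator = 1 − 1.636459 = -0.636459
p = 0.077909 / -0.636459 = -0.1224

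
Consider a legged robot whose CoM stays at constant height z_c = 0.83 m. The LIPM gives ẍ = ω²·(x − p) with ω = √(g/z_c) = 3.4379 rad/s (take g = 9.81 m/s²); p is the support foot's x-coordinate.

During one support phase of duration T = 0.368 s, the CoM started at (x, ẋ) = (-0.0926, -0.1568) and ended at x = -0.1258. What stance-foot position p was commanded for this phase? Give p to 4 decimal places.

p = -0.1377

ωT = 3.4379·0.368 = 1.265147; cosh(ωT) = 1.912906, sinh(ωT) = 1.630708
x(T) = p + (x₀−p)·cosh(ωT) + (ẋ₀/ω)·sinh(ωT) ⇒ p·(1 − cosh) = x(T) − x₀·cosh − (ẋ₀/ω)·sinh
numerator   = -0.1258 − (-0.0926)·1.912906 − (-0.1568/3.4379)·1.630708 = 0.125710
denominator = 1 − 1.912906 = -0.912906
p = 0.125710 / -0.912906 = -0.1377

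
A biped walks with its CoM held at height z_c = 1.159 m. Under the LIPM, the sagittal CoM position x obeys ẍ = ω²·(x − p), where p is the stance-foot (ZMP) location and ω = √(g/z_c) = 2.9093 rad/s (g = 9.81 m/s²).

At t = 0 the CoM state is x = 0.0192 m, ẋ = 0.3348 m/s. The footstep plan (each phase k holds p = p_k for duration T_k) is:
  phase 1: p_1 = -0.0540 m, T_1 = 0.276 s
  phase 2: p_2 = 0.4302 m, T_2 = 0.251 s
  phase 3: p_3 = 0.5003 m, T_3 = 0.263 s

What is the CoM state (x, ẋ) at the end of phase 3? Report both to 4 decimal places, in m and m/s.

x = 0.2097, ẋ = -0.4226

phase 1: p=-0.0540, T=0.276, ωT=0.802967, cosh=1.340076, sinh=0.892078; start (x,ẋ)=(0.019200, 0.334800) → end (x,ẋ)=(0.146753, 0.638635)
phase 2: p=0.4302, T=0.251, ωT=0.730234, cosh=1.278681, sinh=0.796885; start (x,ẋ)=(0.146753, 0.638635) → end (x,ẋ)=(0.242690, 0.159474)
phase 3: p=0.5003, T=0.263, ωT=0.765146, cosh=1.307287, sinh=0.842021; start (x,ẋ)=(0.242690, 0.159474) → end (x,ẋ)=(0.209685, -0.422587)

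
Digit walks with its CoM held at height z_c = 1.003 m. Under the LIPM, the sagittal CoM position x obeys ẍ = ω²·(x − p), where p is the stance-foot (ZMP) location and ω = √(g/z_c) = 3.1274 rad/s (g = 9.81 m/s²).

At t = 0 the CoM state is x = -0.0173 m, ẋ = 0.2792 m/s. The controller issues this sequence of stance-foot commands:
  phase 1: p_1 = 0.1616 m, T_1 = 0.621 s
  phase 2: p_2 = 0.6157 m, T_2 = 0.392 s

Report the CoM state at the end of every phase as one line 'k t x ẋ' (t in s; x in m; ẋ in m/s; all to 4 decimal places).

1 0.6210 -0.1701 -0.9172
2 1.0130 -1.2950 -5.5235

phase 1: p=0.1616, T=0.621, ωT=1.942115, cosh=3.558444, sinh=3.415043; start (x,ẋ)=(-0.017300, 0.279200) → end (x,ẋ)=(-0.170126, -0.917172)
phase 2: p=0.6157, T=0.392, ωT=1.225941, cosh=1.850426, sinh=1.556944; start (x,ẋ)=(-0.170126, -0.917172) → end (x,ẋ)=(-1.295017, -5.523493)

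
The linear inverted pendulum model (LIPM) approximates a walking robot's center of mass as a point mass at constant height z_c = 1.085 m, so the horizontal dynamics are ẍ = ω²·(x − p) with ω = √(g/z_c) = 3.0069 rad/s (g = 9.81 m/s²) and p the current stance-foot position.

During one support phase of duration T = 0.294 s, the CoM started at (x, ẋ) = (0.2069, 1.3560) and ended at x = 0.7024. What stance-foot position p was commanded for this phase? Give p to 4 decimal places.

ωT = 3.0069·0.294 = 0.884029; cosh(ωT) = 1.416874, sinh(ωT) = 1.003758
x(T) = p + (x₀−p)·cosh(ωT) + (ẋ₀/ω)·sinh(ωT) ⇒ p·(1 − cosh) = x(T) − x₀·cosh − (ẋ₀/ω)·sinh
numerator   = 0.7024 − (0.2069)·1.416874 − (1.3560/3.0069)·1.003758 = -0.043409
denominator = 1 − 1.416874 = -0.416874
p = -0.043409 / -0.416874 = 0.1041

p = 0.1041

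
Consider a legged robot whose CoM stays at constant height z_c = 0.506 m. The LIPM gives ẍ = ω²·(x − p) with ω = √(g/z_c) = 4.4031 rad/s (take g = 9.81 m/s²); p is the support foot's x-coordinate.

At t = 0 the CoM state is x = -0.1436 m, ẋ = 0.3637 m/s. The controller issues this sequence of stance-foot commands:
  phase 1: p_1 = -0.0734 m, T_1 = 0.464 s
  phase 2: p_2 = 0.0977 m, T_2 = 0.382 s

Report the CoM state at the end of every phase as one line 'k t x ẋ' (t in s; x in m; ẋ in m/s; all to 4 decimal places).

1 0.4640 -0.0355 0.2542
2 0.8460 -0.1228 -0.8147

phase 1: p=-0.0734, T=0.464, ωT=2.043038, cosh=3.921823, sinh=3.792189; start (x,ẋ)=(-0.143600, 0.363700) → end (x,ẋ)=(-0.035474, 0.254211)
phase 2: p=0.0977, T=0.382, ωT=1.681984, cosh=2.781109, sinh=2.595104; start (x,ẋ)=(-0.035474, 0.254211) → end (x,ẋ)=(-0.122844, -0.814724)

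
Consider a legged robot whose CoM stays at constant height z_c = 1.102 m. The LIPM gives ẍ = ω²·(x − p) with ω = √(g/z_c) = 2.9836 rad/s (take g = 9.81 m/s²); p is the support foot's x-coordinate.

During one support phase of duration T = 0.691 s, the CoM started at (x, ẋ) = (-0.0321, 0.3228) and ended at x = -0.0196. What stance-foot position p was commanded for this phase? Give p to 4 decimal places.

p = 0.1035

ωT = 2.9836·0.691 = 2.061668; cosh(ωT) = 3.993153, sinh(ωT) = 3.865912
x(T) = p + (x₀−p)·cosh(ωT) + (ẋ₀/ω)·sinh(ωT) ⇒ p·(1 − cosh) = x(T) − x₀·cosh − (ẋ₀/ω)·sinh
numerator   = -0.0196 − (-0.0321)·3.993153 − (0.3228/2.9836)·3.865912 = -0.309678
denominator = 1 − 3.993153 = -2.993153
p = -0.309678 / -2.993153 = 0.1035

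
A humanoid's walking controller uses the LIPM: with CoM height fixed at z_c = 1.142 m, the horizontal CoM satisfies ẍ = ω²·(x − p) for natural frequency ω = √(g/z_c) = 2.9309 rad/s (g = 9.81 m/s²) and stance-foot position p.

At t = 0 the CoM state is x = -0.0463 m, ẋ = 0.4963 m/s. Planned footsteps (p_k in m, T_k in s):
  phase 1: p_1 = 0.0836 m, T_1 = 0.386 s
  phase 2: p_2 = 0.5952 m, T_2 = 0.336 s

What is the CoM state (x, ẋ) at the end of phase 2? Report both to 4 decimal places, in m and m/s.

phase 1: p=0.0836, T=0.386, ωT=1.131327, cosh=1.711187, sinh=1.388582; start (x,ẋ)=(-0.046300, 0.496300) → end (x,ẋ)=(0.096450, 0.320596)
phase 2: p=0.5952, T=0.336, ωT=0.984782, cosh=1.525375, sinh=1.151854; start (x,ẋ)=(0.096450, 0.320596) → end (x,ẋ)=(-0.039585, -1.194735)

x = -0.0396, ẋ = -1.1947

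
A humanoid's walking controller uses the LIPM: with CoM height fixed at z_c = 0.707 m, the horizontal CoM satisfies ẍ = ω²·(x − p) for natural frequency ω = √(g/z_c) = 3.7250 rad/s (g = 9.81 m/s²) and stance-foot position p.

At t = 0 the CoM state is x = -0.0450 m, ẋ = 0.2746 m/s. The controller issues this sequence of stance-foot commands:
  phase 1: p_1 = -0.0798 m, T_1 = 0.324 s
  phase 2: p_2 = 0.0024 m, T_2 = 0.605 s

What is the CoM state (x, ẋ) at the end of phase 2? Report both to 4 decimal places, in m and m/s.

x = 1.3334, ẋ = 4.9946

phase 1: p=-0.0798, T=0.324, ωT=1.206900, cosh=1.821114, sinh=1.521991; start (x,ẋ)=(-0.045000, 0.274600) → end (x,ẋ)=(0.095773, 0.697374)
phase 2: p=0.0024, T=0.605, ωT=2.253625, cosh=4.813605, sinh=4.708587; start (x,ẋ)=(0.095773, 0.697374) → end (x,ẋ)=(1.333376, 4.994596)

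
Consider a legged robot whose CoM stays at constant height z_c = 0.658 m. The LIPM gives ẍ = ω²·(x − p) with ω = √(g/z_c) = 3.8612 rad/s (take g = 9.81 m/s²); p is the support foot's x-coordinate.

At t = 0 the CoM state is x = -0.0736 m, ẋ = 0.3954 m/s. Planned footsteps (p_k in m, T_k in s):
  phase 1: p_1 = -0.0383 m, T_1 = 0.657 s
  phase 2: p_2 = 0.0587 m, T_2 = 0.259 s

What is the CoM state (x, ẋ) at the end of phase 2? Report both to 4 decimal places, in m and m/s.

phase 1: p=-0.0383, T=0.657, ωT=2.536808, cosh=6.359193, sinh=6.280074; start (x,ẋ)=(-0.073600, 0.395400) → end (x,ẋ)=(0.380321, 1.658448)
phase 2: p=0.0587, T=0.259, ωT=1.000051, cosh=1.543140, sinh=1.175280; start (x,ẋ)=(0.380321, 1.658448) → end (x,ẋ)=(1.059809, 4.018733)

x = 1.0598, ẋ = 4.0187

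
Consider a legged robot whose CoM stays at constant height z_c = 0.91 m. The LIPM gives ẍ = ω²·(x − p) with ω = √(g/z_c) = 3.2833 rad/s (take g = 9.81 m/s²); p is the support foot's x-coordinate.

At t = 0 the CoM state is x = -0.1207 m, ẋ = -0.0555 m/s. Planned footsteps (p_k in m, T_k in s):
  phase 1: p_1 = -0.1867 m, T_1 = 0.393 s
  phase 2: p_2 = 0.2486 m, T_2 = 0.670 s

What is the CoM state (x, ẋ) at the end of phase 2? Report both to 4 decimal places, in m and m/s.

x = -0.9332, ẋ = -3.7302

phase 1: p=-0.1867, T=0.393, ωT=1.290337, cosh=1.954594, sinh=1.679416; start (x,ẋ)=(-0.120700, -0.055500) → end (x,ẋ)=(-0.086085, 0.255446)
phase 2: p=0.2486, T=0.670, ωT=2.199811, cosh=4.567066, sinh=4.456242; start (x,ẋ)=(-0.086085, 0.255446) → end (x,ẋ)=(-0.933227, -3.730201)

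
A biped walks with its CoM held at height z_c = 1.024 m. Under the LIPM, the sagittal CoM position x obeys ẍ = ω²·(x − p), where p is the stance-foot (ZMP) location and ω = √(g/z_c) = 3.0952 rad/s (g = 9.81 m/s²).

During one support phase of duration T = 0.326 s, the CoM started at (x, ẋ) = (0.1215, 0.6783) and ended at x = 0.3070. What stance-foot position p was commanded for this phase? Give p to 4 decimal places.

ωT = 3.0952·0.326 = 1.009035; cosh(ωT) = 1.553762, sinh(ωT) = 1.189191
x(T) = p + (x₀−p)·cosh(ωT) + (ẋ₀/ω)·sinh(ωT) ⇒ p·(1 − cosh) = x(T) − x₀·cosh − (ẋ₀/ω)·sinh
numerator   = 0.3070 − (0.1215)·1.553762 − (0.6783/3.0952)·1.189191 = -0.142388
denominator = 1 − 1.553762 = -0.553762
p = -0.142388 / -0.553762 = 0.2571

p = 0.2571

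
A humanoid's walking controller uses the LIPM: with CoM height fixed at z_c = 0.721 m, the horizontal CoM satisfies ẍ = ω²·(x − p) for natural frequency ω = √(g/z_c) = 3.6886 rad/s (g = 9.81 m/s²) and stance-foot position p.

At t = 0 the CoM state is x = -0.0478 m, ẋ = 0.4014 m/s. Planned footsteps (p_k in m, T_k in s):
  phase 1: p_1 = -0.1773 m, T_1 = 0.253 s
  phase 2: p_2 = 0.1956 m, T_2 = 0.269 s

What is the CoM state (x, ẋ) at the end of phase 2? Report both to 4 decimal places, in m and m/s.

x = 0.4423, ẋ = 1.4089

phase 1: p=-0.1773, T=0.253, ωT=0.933216, cosh=1.467980, sinh=1.074693; start (x,ẋ)=(-0.047800, 0.401400) → end (x,ẋ)=(0.129753, 1.102600)
phase 2: p=0.1956, T=0.269, ωT=0.992233, cosh=1.534000, sinh=1.163252; start (x,ẋ)=(0.129753, 1.102600) → end (x,ẋ)=(0.442312, 1.408855)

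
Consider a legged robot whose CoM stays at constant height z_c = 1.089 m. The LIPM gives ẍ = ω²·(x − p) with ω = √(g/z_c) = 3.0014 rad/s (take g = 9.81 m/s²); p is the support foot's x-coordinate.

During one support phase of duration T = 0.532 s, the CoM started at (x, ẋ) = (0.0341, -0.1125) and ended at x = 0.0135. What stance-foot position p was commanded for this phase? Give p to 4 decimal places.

p = -0.0093

ωT = 3.0014·0.532 = 1.596745; cosh(ωT) = 2.569745, sinh(ωT) = 2.367190
x(T) = p + (x₀−p)·cosh(ωT) + (ẋ₀/ω)·sinh(ωT) ⇒ p·(1 − cosh) = x(T) − x₀·cosh − (ẋ₀/ω)·sinh
numerator   = 0.0135 − (0.0341)·2.569745 − (-0.1125/3.0014)·2.367190 = 0.014600
denominator = 1 − 2.569745 = -1.569745
p = 0.014600 / -1.569745 = -0.0093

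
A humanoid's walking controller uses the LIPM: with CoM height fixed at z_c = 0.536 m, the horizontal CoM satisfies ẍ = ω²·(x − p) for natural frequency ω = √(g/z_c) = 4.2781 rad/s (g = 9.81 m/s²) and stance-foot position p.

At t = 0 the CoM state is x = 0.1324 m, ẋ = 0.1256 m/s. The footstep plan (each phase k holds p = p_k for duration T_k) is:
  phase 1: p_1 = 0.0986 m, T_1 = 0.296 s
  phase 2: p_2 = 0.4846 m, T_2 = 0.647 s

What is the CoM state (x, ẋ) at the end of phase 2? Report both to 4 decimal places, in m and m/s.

x = -0.8169, ẋ = -5.4645

phase 1: p=0.0986, T=0.296, ωT=1.266318, cosh=1.914816, sinh=1.632948; start (x,ẋ)=(0.132400, 0.125600) → end (x,ẋ)=(0.211262, 0.476625)
phase 2: p=0.4846, T=0.647, ωT=2.767931, cosh=7.994218, sinh=7.931427; start (x,ẋ)=(0.211262, 0.476625) → end (x,ẋ)=(-0.816878, -5.464500)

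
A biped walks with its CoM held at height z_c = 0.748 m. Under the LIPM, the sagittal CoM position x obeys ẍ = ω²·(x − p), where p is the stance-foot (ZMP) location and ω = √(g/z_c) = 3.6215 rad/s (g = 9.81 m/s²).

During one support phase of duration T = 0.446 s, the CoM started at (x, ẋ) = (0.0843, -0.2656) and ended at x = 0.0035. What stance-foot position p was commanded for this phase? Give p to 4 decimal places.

ωT = 3.6215·0.446 = 1.615189; cosh(ωT) = 2.613846, sinh(ωT) = 2.414993
x(T) = p + (x₀−p)·cosh(ωT) + (ẋ₀/ω)·sinh(ωT) ⇒ p·(1 − cosh) = x(T) − x₀·cosh − (ẋ₀/ω)·sinh
numerator   = 0.0035 − (0.0843)·2.613846 − (-0.2656/3.6215)·2.414993 = -0.039732
denominator = 1 − 2.613846 = -1.613846
p = -0.039732 / -1.613846 = 0.0246

p = 0.0246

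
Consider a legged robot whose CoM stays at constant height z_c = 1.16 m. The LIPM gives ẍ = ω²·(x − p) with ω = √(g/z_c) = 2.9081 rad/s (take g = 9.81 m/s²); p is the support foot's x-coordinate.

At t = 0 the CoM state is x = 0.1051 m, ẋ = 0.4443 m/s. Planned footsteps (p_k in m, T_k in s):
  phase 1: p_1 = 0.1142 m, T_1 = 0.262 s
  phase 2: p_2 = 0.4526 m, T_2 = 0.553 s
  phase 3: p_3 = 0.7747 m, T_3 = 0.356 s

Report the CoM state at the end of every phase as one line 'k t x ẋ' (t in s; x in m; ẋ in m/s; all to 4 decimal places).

1 0.2620 0.2303 0.5575
2 0.8150 0.3348 -0.1015
3 1.1710 0.0343 -1.7350

phase 1: p=0.1142, T=0.262, ωT=0.761922, cosh=1.304579, sinh=0.837811; start (x,ẋ)=(0.105100, 0.444300) → end (x,ẋ)=(0.230329, 0.557453)
phase 2: p=0.4526, T=0.553, ωT=1.608179, cosh=2.596981, sinh=2.396730; start (x,ẋ)=(0.230329, 0.557453) → end (x,ẋ)=(0.334795, -0.101516)
phase 3: p=0.7747, T=0.356, ωT=1.035284, cosh=1.585515, sinh=1.230390; start (x,ẋ)=(0.334795, -0.101516) → end (x,ẋ)=(0.034274, -1.734976)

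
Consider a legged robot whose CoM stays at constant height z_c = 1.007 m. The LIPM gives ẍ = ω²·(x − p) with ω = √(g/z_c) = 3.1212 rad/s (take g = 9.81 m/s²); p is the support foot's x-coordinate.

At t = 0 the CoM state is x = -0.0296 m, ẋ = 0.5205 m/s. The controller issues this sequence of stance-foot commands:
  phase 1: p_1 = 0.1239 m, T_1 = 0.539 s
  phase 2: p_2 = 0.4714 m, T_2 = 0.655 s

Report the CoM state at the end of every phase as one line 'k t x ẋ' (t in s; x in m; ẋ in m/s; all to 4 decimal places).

1 0.5390 0.1298 0.2042
2 1.1940 -0.6216 -3.2469

phase 1: p=0.1239, T=0.539, ωT=1.682327, cosh=2.781998, sinh=2.596057; start (x,ẋ)=(-0.029600, 0.520500) → end (x,ẋ)=(0.129789, 0.204248)
phase 2: p=0.4714, T=0.655, ωT=2.044386, cosh=3.926937, sinh=3.797477; start (x,ẋ)=(0.129789, 0.204248) → end (x,ẋ)=(-0.621582, -3.246938)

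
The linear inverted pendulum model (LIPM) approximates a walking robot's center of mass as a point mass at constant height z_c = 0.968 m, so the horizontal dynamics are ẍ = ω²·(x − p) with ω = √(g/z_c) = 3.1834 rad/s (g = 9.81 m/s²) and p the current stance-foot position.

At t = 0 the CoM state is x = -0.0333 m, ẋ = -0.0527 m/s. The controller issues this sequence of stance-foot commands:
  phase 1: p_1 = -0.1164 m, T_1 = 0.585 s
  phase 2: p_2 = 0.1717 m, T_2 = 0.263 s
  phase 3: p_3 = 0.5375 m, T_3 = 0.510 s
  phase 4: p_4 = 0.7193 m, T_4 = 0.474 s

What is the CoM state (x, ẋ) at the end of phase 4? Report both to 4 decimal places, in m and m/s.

phase 1: p=-0.1164, T=0.585, ωT=1.862289, cosh=3.296887, sinh=3.141570; start (x,ẋ)=(-0.033300, -0.052700) → end (x,ẋ)=(0.105564, 0.657327)
phase 2: p=0.1717, T=0.263, ωT=0.837234, cosh=1.371438, sinh=0.938532; start (x,ẋ)=(0.105564, 0.657327) → end (x,ẋ)=(0.274792, 0.703886)
phase 3: p=0.5375, T=0.510, ωT=1.623534, cosh=2.634090, sinh=2.436889; start (x,ẋ)=(0.274792, 0.703886) → end (x,ẋ)=(0.384327, -0.183885)
phase 4: p=0.7193, T=0.474, ωT=1.508932, cosh=2.371522, sinh=2.150375; start (x,ẋ)=(0.384327, -0.183885) → end (x,ẋ)=(-0.199309, -2.729147)

x = -0.1993, ẋ = -2.7291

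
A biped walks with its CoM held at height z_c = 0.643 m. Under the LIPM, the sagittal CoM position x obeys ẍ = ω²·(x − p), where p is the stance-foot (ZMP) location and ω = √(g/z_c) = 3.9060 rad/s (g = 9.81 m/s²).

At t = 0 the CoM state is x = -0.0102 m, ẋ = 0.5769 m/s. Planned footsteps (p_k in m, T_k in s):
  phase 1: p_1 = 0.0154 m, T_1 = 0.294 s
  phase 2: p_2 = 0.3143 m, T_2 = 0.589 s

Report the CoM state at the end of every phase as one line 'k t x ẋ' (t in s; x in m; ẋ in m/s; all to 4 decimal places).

phase 1: p=0.0154, T=0.294, ωT=1.148364, cosh=1.735093, sinh=1.417938; start (x,ẋ)=(-0.010200, 0.576900) → end (x,ẋ)=(0.180405, 0.859190)
phase 2: p=0.3143, T=0.589, ωT=2.300634, cosh=5.040352, sinh=4.940156; start (x,ẋ)=(0.180405, 0.859190) → end (x,ẋ)=(0.726093, 1.746952)

1 0.2940 0.1804 0.8592
2 0.8830 0.7261 1.7470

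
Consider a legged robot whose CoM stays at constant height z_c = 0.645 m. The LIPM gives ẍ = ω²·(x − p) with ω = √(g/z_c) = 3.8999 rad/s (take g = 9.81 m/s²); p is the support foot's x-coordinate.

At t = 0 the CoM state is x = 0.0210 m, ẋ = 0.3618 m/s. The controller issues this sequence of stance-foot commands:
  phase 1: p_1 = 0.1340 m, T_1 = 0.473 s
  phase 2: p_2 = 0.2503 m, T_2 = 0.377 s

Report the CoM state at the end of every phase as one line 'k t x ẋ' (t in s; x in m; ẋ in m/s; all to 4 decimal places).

1 0.4730 0.0538 -0.1861
2 0.8500 -0.2981 -2.0054

phase 1: p=0.1340, T=0.473, ωT=1.844653, cosh=3.241991, sinh=3.083911; start (x,ẋ)=(0.021000, 0.361800) → end (x,ẋ)=(0.053754, -0.186092)
phase 2: p=0.2503, T=0.377, ωT=1.470262, cosh=2.290121, sinh=2.060255; start (x,ẋ)=(0.053754, -0.186092) → end (x,ẋ)=(-0.298123, -2.005377)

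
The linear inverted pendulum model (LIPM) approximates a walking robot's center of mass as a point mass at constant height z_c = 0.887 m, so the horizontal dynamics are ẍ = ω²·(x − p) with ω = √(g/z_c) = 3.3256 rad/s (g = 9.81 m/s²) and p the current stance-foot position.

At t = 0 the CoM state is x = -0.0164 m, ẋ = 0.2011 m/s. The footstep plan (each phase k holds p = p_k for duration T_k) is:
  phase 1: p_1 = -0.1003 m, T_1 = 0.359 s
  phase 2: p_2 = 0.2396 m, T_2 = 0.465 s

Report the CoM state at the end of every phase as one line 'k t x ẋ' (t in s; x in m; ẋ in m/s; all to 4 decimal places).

phase 1: p=-0.1003, T=0.359, ωT=1.193890, cosh=1.801467, sinh=1.498427; start (x,ẋ)=(-0.016400, 0.201100) → end (x,ẋ)=(0.141453, 0.780363)
phase 2: p=0.2396, T=0.465, ωT=1.546404, cosh=2.453785, sinh=2.240773; start (x,ẋ)=(0.141453, 0.780363) → end (x,ẋ)=(0.524574, 1.183463)

1 0.3590 0.1415 0.7804
2 0.8240 0.5246 1.1835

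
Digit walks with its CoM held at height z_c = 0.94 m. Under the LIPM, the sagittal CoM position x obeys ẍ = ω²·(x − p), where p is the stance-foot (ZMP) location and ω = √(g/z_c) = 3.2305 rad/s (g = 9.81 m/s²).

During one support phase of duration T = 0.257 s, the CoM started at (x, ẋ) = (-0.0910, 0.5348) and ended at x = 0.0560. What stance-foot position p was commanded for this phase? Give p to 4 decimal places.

p = -0.0724

ωT = 3.2305·0.257 = 0.830239; cosh(ωT) = 1.364906, sinh(ωT) = 0.928960
x(T) = p + (x₀−p)·cosh(ωT) + (ẋ₀/ω)·sinh(ωT) ⇒ p·(1 − cosh) = x(T) − x₀·cosh − (ẋ₀/ω)·sinh
numerator   = 0.0560 − (-0.0910)·1.364906 − (0.5348/3.2305)·0.928960 = 0.026420
denominator = 1 − 1.364906 = -0.364906
p = 0.026420 / -0.364906 = -0.0724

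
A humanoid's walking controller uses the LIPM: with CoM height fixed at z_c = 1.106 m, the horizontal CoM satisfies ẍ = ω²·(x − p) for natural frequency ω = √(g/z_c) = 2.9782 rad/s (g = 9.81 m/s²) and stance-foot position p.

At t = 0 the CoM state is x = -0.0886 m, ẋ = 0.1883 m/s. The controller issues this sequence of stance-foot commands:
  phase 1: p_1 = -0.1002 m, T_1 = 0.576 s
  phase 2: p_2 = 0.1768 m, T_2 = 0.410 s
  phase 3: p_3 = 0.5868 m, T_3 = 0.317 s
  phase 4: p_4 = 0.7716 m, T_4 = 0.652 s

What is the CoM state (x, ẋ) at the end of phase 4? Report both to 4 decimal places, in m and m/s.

x = 0.6489, ẋ = -0.2044

phase 1: p=-0.1002, T=0.576, ωT=1.715443, cosh=2.869511, sinh=2.689627; start (x,ẋ)=(-0.088600, 0.188300) → end (x,ẋ)=(0.103141, 0.633248)
phase 2: p=0.1768, T=0.410, ωT=1.221062, cosh=1.842852, sinh=1.547935; start (x,ẋ)=(0.103141, 0.633248) → end (x,ẋ)=(0.370191, 0.827410)
phase 3: p=0.5868, T=0.317, ωT=0.944089, cosh=1.479753, sinh=1.090719; start (x,ẋ)=(0.370191, 0.827410) → end (x,ẋ)=(0.569298, 0.520734)
phase 4: p=0.7716, T=0.652, ωT=1.941786, cosh=3.557320, sinh=3.413873; start (x,ẋ)=(0.569298, 0.520734) → end (x,ẋ)=(0.648860, -0.204421)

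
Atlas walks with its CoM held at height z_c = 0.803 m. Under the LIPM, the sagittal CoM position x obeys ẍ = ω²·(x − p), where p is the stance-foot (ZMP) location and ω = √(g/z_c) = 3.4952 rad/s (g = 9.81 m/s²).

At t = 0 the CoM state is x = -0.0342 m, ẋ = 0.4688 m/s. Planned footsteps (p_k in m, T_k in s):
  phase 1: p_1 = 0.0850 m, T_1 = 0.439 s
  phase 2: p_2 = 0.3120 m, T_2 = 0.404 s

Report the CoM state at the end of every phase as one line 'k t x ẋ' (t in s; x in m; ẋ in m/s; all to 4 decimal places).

phase 1: p=0.0850, T=0.439, ωT=1.534393, cosh=2.427047, sinh=2.211461; start (x,ẋ)=(-0.034200, 0.468800) → end (x,ẋ)=(0.092312, 0.216444)
phase 2: p=0.3120, T=0.404, ωT=1.412061, cosh=2.174023, sinh=1.930382; start (x,ẋ)=(0.092312, 0.216444) → end (x,ẋ)=(-0.046066, -1.011696)

1 0.4390 0.0923 0.2164
2 0.8430 -0.0461 -1.0117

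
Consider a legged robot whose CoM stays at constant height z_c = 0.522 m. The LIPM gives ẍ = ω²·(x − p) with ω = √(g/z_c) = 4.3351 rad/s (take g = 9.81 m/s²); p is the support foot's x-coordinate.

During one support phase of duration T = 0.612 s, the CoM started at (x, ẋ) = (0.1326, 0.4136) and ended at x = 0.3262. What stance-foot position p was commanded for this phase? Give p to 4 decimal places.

p = 0.2109

ωT = 4.3351·0.612 = 2.653081; cosh(ωT) = 7.134076, sinh(ωT) = 7.063642
x(T) = p + (x₀−p)·cosh(ωT) + (ẋ₀/ω)·sinh(ωT) ⇒ p·(1 − cosh) = x(T) − x₀·cosh − (ẋ₀/ω)·sinh
numerator   = 0.3262 − (0.1326)·7.134076 − (0.4136/4.3351)·7.063642 = -1.293701
denominator = 1 − 7.134076 = -6.134076
p = -1.293701 / -6.134076 = 0.2109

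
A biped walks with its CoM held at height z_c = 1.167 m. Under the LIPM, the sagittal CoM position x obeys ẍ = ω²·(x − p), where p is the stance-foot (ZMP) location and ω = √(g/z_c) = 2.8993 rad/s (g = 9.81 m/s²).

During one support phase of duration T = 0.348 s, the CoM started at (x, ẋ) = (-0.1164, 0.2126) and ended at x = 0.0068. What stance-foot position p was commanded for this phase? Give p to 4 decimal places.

ωT = 2.8993·0.348 = 1.008956; cosh(ωT) = 1.553668, sinh(ωT) = 1.189069
x(T) = p + (x₀−p)·cosh(ωT) + (ẋ₀/ω)·sinh(ωT) ⇒ p·(1 − cosh) = x(T) − x₀·cosh − (ẋ₀/ω)·sinh
numerator   = 0.0068 − (-0.1164)·1.553668 − (0.2126/2.8993)·1.189069 = 0.100455
denominator = 1 − 1.553668 = -0.553668
p = 0.100455 / -0.553668 = -0.1814

p = -0.1814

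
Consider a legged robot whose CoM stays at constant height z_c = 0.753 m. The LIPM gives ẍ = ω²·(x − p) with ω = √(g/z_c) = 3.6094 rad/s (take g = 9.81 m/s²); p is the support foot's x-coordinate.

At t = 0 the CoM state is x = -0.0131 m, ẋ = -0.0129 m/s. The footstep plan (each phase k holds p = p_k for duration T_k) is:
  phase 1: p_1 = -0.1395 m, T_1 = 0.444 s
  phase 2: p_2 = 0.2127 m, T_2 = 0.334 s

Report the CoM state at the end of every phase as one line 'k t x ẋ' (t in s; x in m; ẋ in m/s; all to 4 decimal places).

phase 1: p=-0.1395, T=0.444, ωT=1.602574, cosh=2.583587, sinh=2.382209; start (x,ẋ)=(-0.013100, -0.012900) → end (x,ẋ)=(0.178551, 1.053503)
phase 2: p=0.2127, T=0.334, ωT=1.205540, cosh=1.819045, sinh=1.519515; start (x,ẋ)=(0.178551, 1.053503) → end (x,ẋ)=(0.594094, 1.729079)

1 0.4440 0.1786 1.0535
2 0.7780 0.5941 1.7291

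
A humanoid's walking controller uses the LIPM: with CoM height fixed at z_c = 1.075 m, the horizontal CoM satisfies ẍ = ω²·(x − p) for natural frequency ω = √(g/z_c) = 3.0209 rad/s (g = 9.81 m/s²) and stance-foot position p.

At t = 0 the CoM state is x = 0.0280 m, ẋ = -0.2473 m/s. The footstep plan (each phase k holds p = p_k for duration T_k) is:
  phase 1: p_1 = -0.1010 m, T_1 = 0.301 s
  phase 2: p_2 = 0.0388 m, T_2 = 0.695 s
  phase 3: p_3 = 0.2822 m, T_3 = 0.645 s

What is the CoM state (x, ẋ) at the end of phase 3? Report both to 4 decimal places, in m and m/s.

x = -1.2422, ẋ = -4.4973

phase 1: p=-0.1010, T=0.301, ωT=0.909291, cosh=1.442686, sinh=1.039876; start (x,ẋ)=(0.028000, -0.247300) → end (x,ẋ)=(-0.000021, 0.048459)
phase 2: p=0.0388, T=0.695, ωT=2.099525, cosh=4.142405, sinh=4.019891; start (x,ẋ)=(-0.000021, 0.048459) → end (x,ẋ)=(-0.057527, -0.270691)
phase 3: p=0.2822, T=0.645, ωT=1.948481, cosh=3.580253, sinh=3.437763; start (x,ẋ)=(-0.057527, -0.270691) → end (x,ẋ)=(-1.242154, -4.497257)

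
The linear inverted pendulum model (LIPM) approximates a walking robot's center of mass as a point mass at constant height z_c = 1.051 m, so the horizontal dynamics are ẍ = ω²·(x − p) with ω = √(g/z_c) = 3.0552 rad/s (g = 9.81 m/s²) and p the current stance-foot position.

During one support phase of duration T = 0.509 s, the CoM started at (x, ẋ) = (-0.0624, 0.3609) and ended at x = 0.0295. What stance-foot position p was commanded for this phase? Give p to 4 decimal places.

p = 0.0566

ωT = 3.0552·0.509 = 1.555097; cosh(ωT) = 2.473357, sinh(ωT) = 2.262188
x(T) = p + (x₀−p)·cosh(ωT) + (ẋ₀/ω)·sinh(ωT) ⇒ p·(1 − cosh) = x(T) − x₀·cosh − (ẋ₀/ω)·sinh
numerator   = 0.0295 − (-0.0624)·2.473357 − (0.3609/3.0552)·2.262188 = -0.083387
denominator = 1 − 2.473357 = -1.473357
p = -0.083387 / -1.473357 = 0.0566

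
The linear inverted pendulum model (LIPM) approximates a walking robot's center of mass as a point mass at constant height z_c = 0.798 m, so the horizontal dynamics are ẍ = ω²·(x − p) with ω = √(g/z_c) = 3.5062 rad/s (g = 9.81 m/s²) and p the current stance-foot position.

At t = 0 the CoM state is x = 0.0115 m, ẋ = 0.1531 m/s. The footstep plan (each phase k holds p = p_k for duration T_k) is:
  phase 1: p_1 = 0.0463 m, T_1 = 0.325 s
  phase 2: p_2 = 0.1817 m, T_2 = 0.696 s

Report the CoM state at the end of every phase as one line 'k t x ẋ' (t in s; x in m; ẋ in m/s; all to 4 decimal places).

1 0.3250 0.0476 0.0926
2 1.0210 -0.4433 -2.1422

phase 1: p=0.0463, T=0.325, ωT=1.139515, cosh=1.722613, sinh=1.402639; start (x,ẋ)=(0.011500, 0.153100) → end (x,ẋ)=(0.047600, 0.092588)
phase 2: p=0.1817, T=0.696, ωT=2.440315, cosh=5.781895, sinh=5.694762; start (x,ẋ)=(0.047600, 0.092588) → end (x,ẋ)=(-0.443271, -2.142237)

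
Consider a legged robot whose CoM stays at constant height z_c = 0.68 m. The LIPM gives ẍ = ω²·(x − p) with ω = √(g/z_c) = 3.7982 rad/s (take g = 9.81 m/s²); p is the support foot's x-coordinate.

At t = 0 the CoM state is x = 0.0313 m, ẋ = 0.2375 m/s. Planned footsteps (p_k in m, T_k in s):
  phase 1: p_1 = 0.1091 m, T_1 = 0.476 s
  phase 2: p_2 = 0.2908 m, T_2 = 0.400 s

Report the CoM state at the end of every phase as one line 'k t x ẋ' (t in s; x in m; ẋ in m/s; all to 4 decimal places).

phase 1: p=0.1091, T=0.476, ωT=1.807943, cosh=3.130942, sinh=2.966951; start (x,ẋ)=(0.031300, 0.237500) → end (x,ẋ)=(0.051035, -0.133135)
phase 2: p=0.2908, T=0.400, ωT=1.519280, cosh=2.393902, sinh=2.175032; start (x,ẋ)=(0.051035, -0.133135) → end (x,ẋ)=(-0.359413, -2.299461)

1 0.4760 0.0510 -0.1331
2 0.8760 -0.3594 -2.2995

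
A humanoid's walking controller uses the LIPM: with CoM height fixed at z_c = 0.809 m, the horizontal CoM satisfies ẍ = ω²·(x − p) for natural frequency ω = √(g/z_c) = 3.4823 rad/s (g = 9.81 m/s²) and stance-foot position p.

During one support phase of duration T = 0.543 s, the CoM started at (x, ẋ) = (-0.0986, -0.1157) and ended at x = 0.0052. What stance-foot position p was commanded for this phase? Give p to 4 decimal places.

p = -0.1871

ωT = 3.4823·0.543 = 1.890889; cosh(ωT) = 3.388096, sinh(ωT) = 3.237159
x(T) = p + (x₀−p)·cosh(ωT) + (ẋ₀/ω)·sinh(ωT) ⇒ p·(1 − cosh) = x(T) − x₀·cosh − (ẋ₀/ω)·sinh
numerator   = 0.0052 − (-0.0986)·3.388096 − (-0.1157/3.4823)·3.237159 = 0.446821
denominator = 1 − 3.388096 = -2.388096
p = 0.446821 / -2.388096 = -0.1871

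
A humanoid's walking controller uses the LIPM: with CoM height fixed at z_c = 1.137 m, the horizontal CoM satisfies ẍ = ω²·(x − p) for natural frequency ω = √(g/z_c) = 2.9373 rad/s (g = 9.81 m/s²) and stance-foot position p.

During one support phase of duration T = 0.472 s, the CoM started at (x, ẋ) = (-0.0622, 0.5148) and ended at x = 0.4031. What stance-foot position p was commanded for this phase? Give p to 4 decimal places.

ωT = 2.9373·0.472 = 1.386406; cosh(ωT) = 2.125209, sinh(ωT) = 1.875236
x(T) = p + (x₀−p)·cosh(ωT) + (ẋ₀/ω)·sinh(ωT) ⇒ p·(1 − cosh) = x(T) − x₀·cosh − (ẋ₀/ω)·sinh
numerator   = 0.4031 − (-0.0622)·2.125209 − (0.5148/2.9373)·1.875236 = 0.206628
denominator = 1 − 2.125209 = -1.125209
p = 0.206628 / -1.125209 = -0.1836

p = -0.1836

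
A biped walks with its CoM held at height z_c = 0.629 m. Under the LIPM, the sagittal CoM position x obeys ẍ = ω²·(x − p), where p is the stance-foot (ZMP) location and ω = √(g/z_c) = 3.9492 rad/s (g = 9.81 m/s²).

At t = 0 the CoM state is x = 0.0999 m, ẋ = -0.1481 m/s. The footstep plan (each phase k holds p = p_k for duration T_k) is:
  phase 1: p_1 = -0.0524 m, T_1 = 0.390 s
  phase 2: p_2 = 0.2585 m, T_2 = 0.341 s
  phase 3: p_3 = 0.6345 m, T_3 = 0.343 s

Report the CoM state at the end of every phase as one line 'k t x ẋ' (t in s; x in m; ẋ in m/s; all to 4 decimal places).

1 0.3900 0.2357 0.9772
2 0.7310 0.6553 1.8445
3 1.0740 1.5222 3.9603

phase 1: p=-0.0524, T=0.390, ωT=1.540188, cosh=2.439904, sinh=2.225563; start (x,ẋ)=(0.099900, -0.148100) → end (x,ẋ)=(0.235736, 0.977245)
phase 2: p=0.2585, T=0.341, ωT=1.346677, cosh=2.052366, sinh=1.792263; start (x,ẋ)=(0.235736, 0.977245) → end (x,ẋ)=(0.655282, 1.844540)
phase 3: p=0.6345, T=0.343, ωT=1.354576, cosh=2.066586, sinh=1.808530; start (x,ẋ)=(0.655282, 1.844540) → end (x,ẋ)=(1.522152, 3.960331)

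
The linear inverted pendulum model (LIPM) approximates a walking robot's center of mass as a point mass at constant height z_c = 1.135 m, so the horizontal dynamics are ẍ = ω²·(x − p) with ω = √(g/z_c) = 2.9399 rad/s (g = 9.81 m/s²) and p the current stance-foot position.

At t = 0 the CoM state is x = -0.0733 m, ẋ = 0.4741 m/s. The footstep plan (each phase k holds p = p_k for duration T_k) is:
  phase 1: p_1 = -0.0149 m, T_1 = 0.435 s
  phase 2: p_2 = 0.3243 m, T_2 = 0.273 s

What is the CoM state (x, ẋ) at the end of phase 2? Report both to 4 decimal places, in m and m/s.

x = 0.2684, ẋ = 0.3633

phase 1: p=-0.0149, T=0.435, ωT=1.278857, cosh=1.935442, sinh=1.657087; start (x,ẋ)=(-0.073300, 0.474100) → end (x,ẋ)=(0.139299, 0.633088)
phase 2: p=0.3243, T=0.273, ωT=0.802593, cosh=1.339742, sinh=0.891577; start (x,ẋ)=(0.139299, 0.633088) → end (x,ẋ)=(0.268441, 0.363259)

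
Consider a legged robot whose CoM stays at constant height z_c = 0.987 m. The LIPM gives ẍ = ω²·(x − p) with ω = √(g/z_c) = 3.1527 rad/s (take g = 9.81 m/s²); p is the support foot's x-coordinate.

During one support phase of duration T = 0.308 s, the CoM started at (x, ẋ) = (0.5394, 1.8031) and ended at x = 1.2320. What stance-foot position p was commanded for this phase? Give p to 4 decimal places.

p = 0.4496

ωT = 3.1527·0.308 = 0.971032; cosh(ωT) = 1.509680, sinh(ωT) = 1.130987
x(T) = p + (x₀−p)·cosh(ωT) + (ẋ₀/ω)·sinh(ωT) ⇒ p·(1 − cosh) = x(T) − x₀·cosh − (ẋ₀/ω)·sinh
numerator   = 1.2320 − (0.5394)·1.509680 − (1.8031/3.1527)·1.130987 = -0.229158
denominator = 1 − 1.509680 = -0.509680
p = -0.229158 / -0.509680 = 0.4496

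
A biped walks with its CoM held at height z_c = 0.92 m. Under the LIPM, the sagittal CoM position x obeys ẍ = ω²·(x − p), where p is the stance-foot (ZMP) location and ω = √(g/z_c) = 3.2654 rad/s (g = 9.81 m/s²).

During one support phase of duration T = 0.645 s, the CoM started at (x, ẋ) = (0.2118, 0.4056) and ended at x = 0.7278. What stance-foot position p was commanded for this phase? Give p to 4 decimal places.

p = 0.2076

ωT = 3.2654·0.645 = 2.106183; cosh(ωT) = 4.169260, sinh(ωT) = 4.047558
x(T) = p + (x₀−p)·cosh(ωT) + (ẋ₀/ω)·sinh(ωT) ⇒ p·(1 − cosh) = x(T) − x₀·cosh − (ẋ₀/ω)·sinh
numerator   = 0.7278 − (0.2118)·4.169260 − (0.4056/3.2654)·4.047558 = -0.658002
denominator = 1 − 4.169260 = -3.169260
p = -0.658002 / -3.169260 = 0.2076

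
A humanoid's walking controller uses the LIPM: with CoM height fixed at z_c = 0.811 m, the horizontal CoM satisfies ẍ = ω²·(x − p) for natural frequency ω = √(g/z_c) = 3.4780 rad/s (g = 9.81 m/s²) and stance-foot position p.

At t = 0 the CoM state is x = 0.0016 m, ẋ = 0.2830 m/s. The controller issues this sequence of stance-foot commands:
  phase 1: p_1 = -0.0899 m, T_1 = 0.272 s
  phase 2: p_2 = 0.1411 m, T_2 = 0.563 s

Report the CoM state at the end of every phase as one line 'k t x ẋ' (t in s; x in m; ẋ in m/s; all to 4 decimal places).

1 0.2720 0.1347 0.7674
2 0.8350 0.8840 2.6953

phase 1: p=-0.0899, T=0.272, ωT=0.946016, cosh=1.481857, sinh=1.093572; start (x,ẋ)=(0.001600, 0.283000) → end (x,ẋ)=(0.134672, 0.767381)
phase 2: p=0.1411, T=0.563, ωT=1.958114, cosh=3.613537, sinh=3.472413; start (x,ẋ)=(0.134672, 0.767381) → end (x,ẋ)=(0.884021, 2.695331)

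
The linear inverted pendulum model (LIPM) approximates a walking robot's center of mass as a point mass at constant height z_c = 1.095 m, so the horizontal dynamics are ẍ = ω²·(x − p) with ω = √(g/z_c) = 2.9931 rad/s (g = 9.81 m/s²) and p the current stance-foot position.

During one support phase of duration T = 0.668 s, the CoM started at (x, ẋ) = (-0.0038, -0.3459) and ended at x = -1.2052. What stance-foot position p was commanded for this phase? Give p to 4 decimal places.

ωT = 2.9931·0.668 = 1.999391; cosh(ωT) = 3.759987, sinh(ωT) = 3.624569
x(T) = p + (x₀−p)·cosh(ωT) + (ẋ₀/ω)·sinh(ωT) ⇒ p·(1 − cosh) = x(T) − x₀·cosh − (ẋ₀/ω)·sinh
numerator   = -1.2052 − (-0.0038)·3.759987 − (-0.3459/2.9931)·3.624569 = -0.772036
denominator = 1 − 3.759987 = -2.759987
p = -0.772036 / -2.759987 = 0.2797

p = 0.2797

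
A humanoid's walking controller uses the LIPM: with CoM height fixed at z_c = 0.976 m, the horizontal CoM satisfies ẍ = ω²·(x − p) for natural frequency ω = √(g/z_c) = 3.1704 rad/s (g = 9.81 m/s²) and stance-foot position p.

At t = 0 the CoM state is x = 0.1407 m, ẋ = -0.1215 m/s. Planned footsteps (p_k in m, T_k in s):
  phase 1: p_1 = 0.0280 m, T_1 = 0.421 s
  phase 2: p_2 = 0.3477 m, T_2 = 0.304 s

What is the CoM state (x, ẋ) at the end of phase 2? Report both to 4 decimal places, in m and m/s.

x = 0.2456, ẋ = 0.0149

phase 1: p=0.0280, T=0.421, ωT=1.334738, cosh=2.031115, sinh=1.767887; start (x,ẋ)=(0.140700, -0.121500) → end (x,ẋ)=(0.189155, 0.384893)
phase 2: p=0.3477, T=0.304, ωT=0.963802, cosh=1.501542, sinh=1.120102; start (x,ẋ)=(0.189155, 0.384893) → end (x,ẋ)=(0.245621, 0.014914)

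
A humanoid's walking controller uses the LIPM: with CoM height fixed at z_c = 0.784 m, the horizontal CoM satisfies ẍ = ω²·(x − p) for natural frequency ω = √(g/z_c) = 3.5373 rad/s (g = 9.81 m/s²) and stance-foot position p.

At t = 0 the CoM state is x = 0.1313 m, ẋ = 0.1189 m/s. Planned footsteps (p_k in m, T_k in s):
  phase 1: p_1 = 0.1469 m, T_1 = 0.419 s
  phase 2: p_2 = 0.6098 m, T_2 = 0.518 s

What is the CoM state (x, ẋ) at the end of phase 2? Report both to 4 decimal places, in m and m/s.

phase 1: p=0.1469, T=0.419, ωT=1.482129, cosh=2.314730, sinh=2.087577; start (x,ẋ)=(0.131300, 0.118900) → end (x,ẋ)=(0.180960, 0.160025)
phase 2: p=0.6098, T=0.518, ωT=1.832321, cosh=3.204208, sinh=3.044167; start (x,ẋ)=(0.180960, 0.160025) → end (x,ẋ)=(-0.626576, -4.105048)

x = -0.6266, ẋ = -4.1050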